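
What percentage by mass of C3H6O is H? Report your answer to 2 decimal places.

Molar mass = 3(12.01) + 6(1.008) + 1(16.00) = 58.078 g/mol
Mass of H per mole = 6 × 1.008 = 6.048 g
% H = 6.048 / 58.078 × 100 = 10.41%

10.41%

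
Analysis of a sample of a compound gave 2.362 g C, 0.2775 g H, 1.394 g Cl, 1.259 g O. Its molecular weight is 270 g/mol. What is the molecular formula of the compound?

C10H14Cl2O4

n(C) = 2.362/12.01 = 0.1967, n(H) = 0.2775/1.008 = 0.2753, n(Cl) = 1.394/35.45 = 0.03932, n(O) = 1.259/16.00 = 0.07869
Divide by the smallest (0.03932 mol Cl): C 5.001, H 7.001, Cl 1.000, O 2.001
→ C5H7ClO2
Empirical-formula mass = 134.56 g/mol
n = 270 / 134.56 = 2.01 ≈ 2
Molecular formula = (C5H7ClO2)×2 = C10H14Cl2O4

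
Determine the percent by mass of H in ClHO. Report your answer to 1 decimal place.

1.9%

Molar mass = 1(35.45) + 1(1.008) + 1(16.00) = 52.458 g/mol
Mass of H per mole = 1 × 1.008 = 1.008 g
% H = 1.008 / 52.458 × 100 = 1.9%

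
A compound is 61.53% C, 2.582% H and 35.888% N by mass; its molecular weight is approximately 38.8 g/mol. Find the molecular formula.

Assume 100 g: 61.53 g C, 2.582 g H, 35.888 g N.
n(C) = 61.53/12.01 = 5.123, n(H) = 2.582/1.008 = 2.562, n(N) = 35.888/14.01 = 2.562
Smallest is H at 2.562 mol; normalising gives C 2.000, H 1.000, N 1.000
≈ 2:1:1 → C2HN
Empirical-formula mass = 39.04 g/mol
n = 38.8 / 39.04 = 0.99 ≈ 1
Molecular formula = empirical formula = C2HN

C2HN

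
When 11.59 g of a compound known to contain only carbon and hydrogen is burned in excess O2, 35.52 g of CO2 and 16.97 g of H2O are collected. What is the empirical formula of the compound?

C3H7

mol C = 35.52 / 44.01 = 0.8071; mass C = 0.8071 × 12.01 = 9.693 g
mol H = 2 × (16.97 / 18.02) = 1.883; mass H = 1.883 × 1.008 = 1.899 g
Divide by the smallest (0.8071 mol C): C 1.000, H 2.334
×3: C 3.00, H 7.00 → C3H7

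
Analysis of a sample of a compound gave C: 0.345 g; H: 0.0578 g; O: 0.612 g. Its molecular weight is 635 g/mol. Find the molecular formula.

C18H36O24

n(C) = 0.345/12.01 = 0.02873, n(H) = 0.0578/1.008 = 0.05734, n(O) = 0.612/16.00 = 0.03825
Ratios (÷ 0.02873): C 1.000, H 1.996, O 1.332
Scaling by 3: C 3.00, H 5.99, O 3.99 → C3H6O4
Empirical-formula mass = 106.08 g/mol
n = 635 / 106.08 = 5.99 ≈ 6
Molecular formula = (C3H6O4)×6 = C18H36O24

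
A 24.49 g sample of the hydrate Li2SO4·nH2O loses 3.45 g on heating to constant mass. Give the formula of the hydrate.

Mass of anhydrous Li2SO4 = 24.49 − 3.45 = 21.04 g
mol H2O = 3.45 / 18.02 = 0.1915
Molar mass of Li2SO4 = 109.95 g/mol → mol Li2SO4 = 21.04 / 109.95 = 0.1914
n = 0.1915 / 0.1914 = 1.00 ≈ 1 → Li2SO4·H2O

Li2SO4·H2O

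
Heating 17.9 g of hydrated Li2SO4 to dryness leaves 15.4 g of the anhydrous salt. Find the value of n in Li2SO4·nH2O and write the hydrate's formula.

Li2SO4·H2O

Mass of water lost = 17.9 − 15.4 = 2.5 g → 2.5 / 18.02 = 0.1387 mol H2O
Molar mass of Li2SO4 = 109.95 g/mol → mol Li2SO4 = 15.4 / 109.95 = 0.1401
n = 0.1387 / 0.1401 = 0.99 ≈ 1 → Li2SO4·H2O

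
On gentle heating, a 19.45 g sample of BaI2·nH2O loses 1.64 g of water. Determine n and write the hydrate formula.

BaI2·2H2O

Mass of anhydrous BaI2 = 19.45 − 1.64 = 17.81 g
mol H2O = 1.64 / 18.02 = 0.09101
Molar mass of BaI2 = 391.13 g/mol → mol BaI2 = 17.81 / 391.13 = 0.04553
n = 0.09101 / 0.04553 = 2.00 ≈ 2 → BaI2·2H2O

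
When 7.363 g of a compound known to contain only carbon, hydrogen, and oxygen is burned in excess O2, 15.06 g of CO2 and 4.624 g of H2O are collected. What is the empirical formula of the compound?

mol C = 15.06 / 44.01 = 0.3422; mass C = 0.3422 × 12.01 = 4.110 g
mol H = 2 × (4.624 / 18.02) = 0.5132; mass H = 0.5132 × 1.008 = 0.5173 g
mass O = 7.363 − (4.627) = 2.736 g → mol O = 0.1710
Ratios (÷ 0.171): C 2.001, H 3.001, O 1.000
Ratio ≈ 2:3:1, so the empirical formula is C2H3O

C2H3O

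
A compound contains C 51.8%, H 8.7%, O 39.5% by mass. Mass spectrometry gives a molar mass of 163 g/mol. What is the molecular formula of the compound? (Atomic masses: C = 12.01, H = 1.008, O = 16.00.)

Assume 100 g: 51.8 g C, 8.7 g H, 39.5 g O.
n(C) = 51.8/12.01 = 4.313, n(H) = 8.7/1.008 = 8.631, n(O) = 39.5/16.00 = 2.469
Divide by the smallest (2.469 mol O): C 1.747, H 3.496, O 1.000
×4: C 6.99, H 13.98, O 4.00 → C7H14O4
Empirical-formula mass = 162.18 g/mol
n = 163 / 162.18 = 1.01 ≈ 1
Molecular formula = empirical formula = C7H14O4

C7H14O4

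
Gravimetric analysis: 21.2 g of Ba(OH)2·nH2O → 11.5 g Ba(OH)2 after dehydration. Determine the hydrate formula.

Mass of water lost = 21.2 − 11.5 = 9.7 g → 9.7 / 18.02 = 0.5383 mol H2O
Molar mass of Ba(OH)2 = 171.35 g/mol → mol Ba(OH)2 = 11.5 / 171.35 = 0.06712
n = 0.5383 / 0.06712 = 8.02 ≈ 8 → Ba(OH)2·8H2O

Ba(OH)2·8H2O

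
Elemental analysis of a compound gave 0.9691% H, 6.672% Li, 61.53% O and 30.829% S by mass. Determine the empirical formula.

Assume 100 g: 0.9691 g H, 6.672 g Li, 61.53 g O, 30.829 g S.
Moles — H: 0.9691 / 1.008 = 0.9614 mol; Li: 6.672 / 6.94 = 0.9614 mol; O: 61.53 / 16.00 = 3.846 mol; S: 30.829 / 32.07 = 0.9613 mol
Smallest is S at 0.9613 mol; normalising gives H 1.000, Li 1.000, O 4.000, S 1.000
→ HLiO4S

HLiO4S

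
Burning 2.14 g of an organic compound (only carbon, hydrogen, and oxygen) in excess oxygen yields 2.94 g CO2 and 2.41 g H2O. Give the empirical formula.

CH4O

mol C = 2.94 / 44.01 = 0.06680; mass C = 0.06680 × 12.01 = 0.8023 g
mol H = 2 × (2.41 / 18.02) = 0.2675; mass H = 0.2675 × 1.008 = 0.2696 g
mass O = 2.14 − (1.072) = 1.068 g → mol O = 0.06675
Ratios (÷ 0.06675): C 1.001, H 4.007, O 1.000
Ratio ≈ 1:4:1, so the empirical formula is CH4O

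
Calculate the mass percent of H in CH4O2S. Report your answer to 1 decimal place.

Molar mass = 1(12.01) + 4(1.008) + 2(16.00) + 1(32.07) = 80.112 g/mol
Mass of H per mole = 4 × 1.008 = 4.032 g
% H = 4.032 / 80.112 × 100 = 5.0%

5.0%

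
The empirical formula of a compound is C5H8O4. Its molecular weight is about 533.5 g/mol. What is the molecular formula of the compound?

Empirical-formula mass = 132.11 g/mol
n = 533.5 / 132.11 = 4.04 ≈ 4
Molecular formula = (C5H8O4)4 = C20H32O16

C20H32O16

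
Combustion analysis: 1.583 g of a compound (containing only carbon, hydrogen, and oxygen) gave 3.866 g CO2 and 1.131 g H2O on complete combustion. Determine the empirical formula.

C7H10O2

mol C = 3.866 / 44.01 = 0.08784; mass C = 0.08784 × 12.01 = 1.055 g
mol H = 2 × (1.131 / 18.02) = 0.1255; mass H = 0.1255 × 1.008 = 0.1265 g
mass O = 1.583 − (1.182) = 0.4015 g → mol O = 0.02509
Smallest is O at 0.02509 mol; normalising gives C 3.501, H 5.003, O 1.000
Scaling by 2: C 7.00, H 10.01, O 2.00 → C7H10O2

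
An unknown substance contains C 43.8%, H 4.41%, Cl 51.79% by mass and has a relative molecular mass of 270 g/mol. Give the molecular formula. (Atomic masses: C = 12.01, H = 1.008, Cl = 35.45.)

C10H12Cl4

Assume 100 g: 43.8 g C, 4.41 g H, 51.79 g Cl.
n(C) = 43.8/12.01 = 3.647, n(H) = 4.41/1.008 = 4.375, n(Cl) = 51.79/35.45 = 1.461
Divide by the smallest (1.461 mol Cl): C 2.496, H 2.995, Cl 1.000
Multiply by 2: C 4.99, H 5.99, Cl 2.00 → C5H6Cl2
Empirical-formula mass = 137.00 g/mol
n = 270 / 137.00 = 1.97 ≈ 2
Molecular formula = (C5H6Cl2)×2 = C10H12Cl4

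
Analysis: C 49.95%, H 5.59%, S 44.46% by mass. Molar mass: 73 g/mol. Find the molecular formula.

C3H4S

Assume 100 g: 49.95 g C, 5.59 g H, 44.46 g S.
C: 49.95 g ÷ 12.01 g/mol = 4.159 mol
H: 5.59 g ÷ 1.008 g/mol = 5.546 mol
S: 44.46 g ÷ 32.07 g/mol = 1.386 mol
Divide by the smallest (1.386 mol S): C 3.000, H 4.000, S 1.000
≈ 3:4:1 → C3H4S
Empirical-formula mass = 72.13 g/mol
n = 73 / 72.13 = 1.01 ≈ 1
Molecular formula = empirical formula = C3H4S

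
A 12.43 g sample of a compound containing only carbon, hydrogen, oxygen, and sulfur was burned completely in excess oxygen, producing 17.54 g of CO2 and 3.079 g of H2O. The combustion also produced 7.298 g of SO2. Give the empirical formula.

mol C = 17.54 / 44.01 = 0.3985; mass C = 0.3985 × 12.01 = 4.787 g
mol H = 2 × (3.079 / 18.02) = 0.3417; mass H = 0.3417 × 1.008 = 0.3445 g
mol S = 7.298 / 64.07 = 0.1139; mass S = 3.653 g
mass O = 12.43 − (8.784) = 3.646 g → mol O = 0.2279
Ratios (÷ 0.1139): C 3.499, H 3.000, O 2.001, S 1.000
×2: C 7.00, H 6.00, O 4.00, S 2.00 → C7H6O4S2

C7H6O4S2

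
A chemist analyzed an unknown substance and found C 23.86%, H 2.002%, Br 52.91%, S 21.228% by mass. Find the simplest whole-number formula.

Assume 100 g: 23.86 g C, 2.002 g H, 52.91 g Br, 21.228 g S.
n(C) = 23.86/12.01 = 1.987, n(H) = 2.002/1.008 = 1.986, n(Br) = 52.91/79.90 = 0.6622, n(S) = 21.228/32.07 = 0.6619
Ratios (÷ 0.6619): C 3.001, H 3.000, Br 1.000, S 1.000
Ratio ≈ 3:3:1:1, so the empirical formula is C3H3BrS

C3H3BrS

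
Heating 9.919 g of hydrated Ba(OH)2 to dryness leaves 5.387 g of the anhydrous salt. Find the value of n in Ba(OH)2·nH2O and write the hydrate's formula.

Ba(OH)2·8H2O

Mass of water lost = 9.919 − 5.387 = 4.532 g → 4.532 / 18.02 = 0.2515 mol H2O
Molar mass of Ba(OH)2 = 171.35 g/mol → mol Ba(OH)2 = 5.387 / 171.35 = 0.03144
n = 0.2515 / 0.03144 = 8.00 ≈ 8 → Ba(OH)2·8H2O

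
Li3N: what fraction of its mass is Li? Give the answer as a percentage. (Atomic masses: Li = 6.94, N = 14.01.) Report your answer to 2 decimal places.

59.78%

Molar mass = 3(6.94) + 1(14.01) = 34.830 g/mol
Mass of Li per mole = 3 × 6.94 = 20.820 g
% Li = 20.820 / 34.830 × 100 = 59.78%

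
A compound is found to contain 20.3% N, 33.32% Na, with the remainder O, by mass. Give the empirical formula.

NNaO2

Assume 100 g: 20.3 g N, 33.32 g Na, 46.38 g O.
n(N) = 20.3/14.01 = 1.449, n(Na) = 33.32/22.99 = 1.449, n(O) = 46.38/16.00 = 2.899
Ratios (÷ 1.449): N 1.000, Na 1.000, O 2.001
≈ 1:1:2 → NNaO2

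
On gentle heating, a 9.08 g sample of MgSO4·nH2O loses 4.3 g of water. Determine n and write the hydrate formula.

MgSO4·6H2O

Mass of anhydrous MgSO4 = 9.08 − 4.3 = 4.78 g
mol H2O = 4.3 / 18.02 = 0.2386
Molar mass of MgSO4 = 120.38 g/mol → mol MgSO4 = 4.78 / 120.38 = 0.03971
n = 0.2386 / 0.03971 = 6.01 ≈ 6 → MgSO4·6H2O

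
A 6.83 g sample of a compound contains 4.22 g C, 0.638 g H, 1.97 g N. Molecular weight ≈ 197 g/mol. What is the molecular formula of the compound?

C10H18N4

n(C) = 4.22/12.01 = 0.3514, n(H) = 0.638/1.008 = 0.6329, n(N) = 1.97/14.01 = 0.1406
Divide by the smallest (0.1406 mol N): C 2.499, H 4.501, N 1.000
Multiply by 2: C 5.00, H 9.00, N 2.00 → C5H9N2
Empirical-formula mass = 97.14 g/mol
n = 197 / 97.14 = 2.03 ≈ 2
Molecular formula = (C5H9N2)×2 = C10H18N4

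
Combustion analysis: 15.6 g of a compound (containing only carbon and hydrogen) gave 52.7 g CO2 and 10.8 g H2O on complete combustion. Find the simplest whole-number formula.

mol C = 52.7 / 44.01 = 1.197; mass C = 1.197 × 12.01 = 14.38 g
mol H = 2 × (10.8 / 18.02) = 1.199; mass H = 1.199 × 1.008 = 1.208 g
Ratios (÷ 1.197): C 1.000, H 1.001
→ CH

CH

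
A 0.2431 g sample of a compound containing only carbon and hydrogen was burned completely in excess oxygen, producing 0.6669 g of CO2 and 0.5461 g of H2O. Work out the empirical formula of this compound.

CH4

mol C = 0.6669 / 44.01 = 0.01515; mass C = 0.01515 × 12.01 = 0.1820 g
mol H = 2 × (0.5461 / 18.02) = 0.06061; mass H = 0.06061 × 1.008 = 0.06110 g
Divide by the smallest (0.01515 mol C): C 1.000, H 4.000
Ratio ≈ 1:4, so the empirical formula is CH4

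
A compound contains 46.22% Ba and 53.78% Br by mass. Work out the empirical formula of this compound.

BaBr2

Assume 100 g: 46.22 g Ba, 53.78 g Br.
Moles — Ba: 46.22 / 137.33 = 0.3366 mol; Br: 53.78 / 79.90 = 0.6731 mol
Smallest is Ba at 0.3366 mol; normalising gives Ba 1.000, Br 2.000
≈ 1:2 → BaBr2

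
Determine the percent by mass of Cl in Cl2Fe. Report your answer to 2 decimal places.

Molar mass = 2(35.45) + 1(55.85) = 126.750 g/mol
Mass of Cl per mole = 2 × 35.45 = 70.900 g
% Cl = 70.900 / 126.750 × 100 = 55.94%

55.94%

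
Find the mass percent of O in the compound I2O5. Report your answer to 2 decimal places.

23.97%

Molar mass = 2(126.90) + 5(16.00) = 333.800 g/mol
Mass of O per mole = 5 × 16.00 = 80.000 g
% O = 80.000 / 333.800 × 100 = 23.97%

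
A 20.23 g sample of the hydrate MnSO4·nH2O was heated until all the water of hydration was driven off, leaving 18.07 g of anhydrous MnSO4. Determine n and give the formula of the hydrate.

Mass of water lost = 20.23 − 18.07 = 2.16 g → 2.16 / 18.02 = 0.1199 mol H2O
Molar mass of MnSO4 = 151.01 g/mol → mol MnSO4 = 18.07 / 151.01 = 0.1197
n = 0.1199 / 0.1197 = 1.00 ≈ 1 → MnSO4·H2O

MnSO4·H2O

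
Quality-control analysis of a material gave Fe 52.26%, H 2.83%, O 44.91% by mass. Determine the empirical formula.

Assume 100 g: 52.26 g Fe, 2.83 g H, 44.91 g O.
Moles — Fe: 52.26 / 55.85 = 0.9357 mol; H: 2.83 / 1.008 = 2.808 mol; O: 44.91 / 16.00 = 2.807 mol
Divide by the smallest (0.9357 mol Fe): Fe 1.000, H 3.000, O 3.000
Ratio ≈ 1:3:3, so the empirical formula is FeH3O3

FeH3O3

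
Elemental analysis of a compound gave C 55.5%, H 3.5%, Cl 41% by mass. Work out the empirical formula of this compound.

Assume 100 g: 55.5 g C, 3.5 g H, 41 g Cl.
n(C) = 55.5/12.01 = 4.621, n(H) = 3.5/1.008 = 3.472, n(Cl) = 41/35.45 = 1.157
Smallest is Cl at 1.157 mol; normalising gives C 3.996, H 3.002, Cl 1.000
Ratio ≈ 4:3:1, so the empirical formula is C4H3Cl

C4H3Cl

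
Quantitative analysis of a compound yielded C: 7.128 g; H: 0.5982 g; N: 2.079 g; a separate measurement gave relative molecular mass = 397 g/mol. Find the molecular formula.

n(C) = 7.128/12.01 = 0.5935, n(H) = 0.5982/1.008 = 0.5935, n(N) = 2.079/14.01 = 0.1484
Divide by the smallest (0.1484 mol N): C 4.000, H 3.999, N 1.000
Ratio ≈ 4:4:1, so the empirical formula is C4H4N
Empirical-formula mass = 66.08 g/mol
n = 397 / 66.08 = 6.01 ≈ 6
Molecular formula = (C4H4N)×6 = C24H24N6

C24H24N6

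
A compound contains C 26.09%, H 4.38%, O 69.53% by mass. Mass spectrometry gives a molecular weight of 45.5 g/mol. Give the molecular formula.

Assume 100 g: 26.09 g C, 4.38 g H, 69.53 g O.
n(C) = 26.09/12.01 = 2.172, n(H) = 4.38/1.008 = 4.345, n(O) = 69.53/16.00 = 4.346
Divide by the smallest (2.172 mol C): C 1.000, H 2.000, O 2.000
Ratio ≈ 1:2:2, so the empirical formula is CH2O2
Empirical-formula mass = 46.03 g/mol
n = 45.5 / 46.03 = 0.99 ≈ 1
Molecular formula = empirical formula = CH2O2

CH2O2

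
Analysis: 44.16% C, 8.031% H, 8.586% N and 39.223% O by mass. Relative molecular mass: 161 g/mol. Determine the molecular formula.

Assume 100 g: 44.16 g C, 8.031 g H, 8.586 g N, 39.223 g O.
n(C) = 44.16/12.01 = 3.677, n(H) = 8.031/1.008 = 7.967, n(N) = 8.586/14.01 = 0.6128, n(O) = 39.223/16.00 = 2.451
Ratios (÷ 0.6128): C 6.000, H 13.000, N 1.000, O 4.000
≈ 6:13:1:4 → C6H13NO4
Empirical-formula mass = 163.17 g/mol
n = 161 / 163.17 = 0.99 ≈ 1
Molecular formula = empirical formula = C6H13NO4

C6H13NO4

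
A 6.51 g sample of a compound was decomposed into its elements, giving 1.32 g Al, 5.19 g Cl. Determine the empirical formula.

n(Al) = 1.32/26.98 = 0.04893, n(Cl) = 5.19/35.45 = 0.1464
Divide by the smallest (0.04893 mol Al): Al 1.000, Cl 2.992
→ AlCl3

AlCl3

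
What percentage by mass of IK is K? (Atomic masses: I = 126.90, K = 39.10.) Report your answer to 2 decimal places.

23.55%

Molar mass = 1(126.90) + 1(39.10) = 166.000 g/mol
Mass of K per mole = 1 × 39.10 = 39.100 g
% K = 39.100 / 166.000 × 100 = 23.55%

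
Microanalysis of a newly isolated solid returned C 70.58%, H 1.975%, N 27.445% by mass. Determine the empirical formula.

Assume 100 g: 70.58 g C, 1.975 g H, 27.445 g N.
Moles — C: 70.58 / 12.01 = 5.877 mol; H: 1.975 / 1.008 = 1.959 mol; N: 27.445 / 14.01 = 1.959 mol
Divide by the smallest (1.959 mol N): C 3.000, H 1.000, N 1.000
→ C3HN

C3HN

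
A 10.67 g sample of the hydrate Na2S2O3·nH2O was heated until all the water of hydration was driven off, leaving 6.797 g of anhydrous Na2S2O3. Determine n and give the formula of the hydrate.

Na2S2O3·5H2O

Mass of water lost = 10.67 − 6.797 = 3.873 g → 3.873 / 18.02 = 0.2149 mol H2O
Molar mass of Na2S2O3 = 158.12 g/mol → mol Na2S2O3 = 6.797 / 158.12 = 0.04299
n = 0.2149 / 0.04299 = 5.00 ≈ 5 → Na2S2O3·5H2O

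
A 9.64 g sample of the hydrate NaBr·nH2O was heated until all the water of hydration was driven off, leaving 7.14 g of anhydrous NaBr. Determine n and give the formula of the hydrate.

Mass of water lost = 9.64 − 7.14 = 2.5 g → 2.5 / 18.02 = 0.1387 mol H2O
Molar mass of NaBr = 102.89 g/mol → mol NaBr = 7.14 / 102.89 = 0.06939
n = 0.1387 / 0.06939 = 2.00 ≈ 2 → NaBr·2H2O

NaBr·2H2O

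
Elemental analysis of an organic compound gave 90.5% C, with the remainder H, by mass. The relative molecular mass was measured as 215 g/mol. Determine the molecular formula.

Assume 100 g: 90.5 g C, 9.5 g H.
Moles — C: 90.5 / 12.01 = 7.535 mol; H: 9.5 / 1.008 = 9.425 mol
Smallest is C at 7.535 mol; normalising gives C 1.000, H 1.251
Scaling by 4: C 4.00, H 5.00 → C4H5
Empirical-formula mass = 53.08 g/mol
n = 215 / 53.08 = 4.05 ≈ 4
Molecular formula = (C4H5)×4 = C16H20

C16H20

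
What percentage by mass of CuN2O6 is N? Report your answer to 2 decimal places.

Molar mass = 1(63.55) + 2(14.01) + 6(16.00) = 187.570 g/mol
Mass of N per mole = 2 × 14.01 = 28.020 g
% N = 28.020 / 187.570 × 100 = 14.94%

14.94%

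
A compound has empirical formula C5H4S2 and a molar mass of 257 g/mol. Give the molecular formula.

Empirical-formula mass = 128.22 g/mol
n = 257 / 128.22 = 2.00 ≈ 2
Molecular formula = (C5H4S2)2 = C10H8S4

C10H8S4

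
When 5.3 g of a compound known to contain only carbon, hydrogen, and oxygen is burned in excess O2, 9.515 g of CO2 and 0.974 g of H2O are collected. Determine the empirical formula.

C4H2O3

mol C = 9.515 / 44.01 = 0.2162; mass C = 0.2162 × 12.01 = 2.597 g
mol H = 2 × (0.974 / 18.02) = 0.1081; mass H = 0.1081 × 1.008 = 0.1090 g
mass O = 5.3 − (2.706) = 2.594 g → mol O = 0.1622
Ratios (÷ 0.1081): C 2.000, H 1.000, O 1.500
Multiply by 2: C 4.00, H 2.00, O 3.00 → C4H2O3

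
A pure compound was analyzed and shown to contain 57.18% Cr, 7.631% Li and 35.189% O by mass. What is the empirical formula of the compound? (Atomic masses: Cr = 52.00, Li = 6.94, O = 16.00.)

Assume 100 g: 57.18 g Cr, 7.631 g Li, 35.189 g O.
n(Cr) = 57.18/52.00 = 1.1, n(Li) = 7.631/6.94 = 1.1, n(O) = 35.189/16.00 = 2.199
Smallest is Li at 1.1 mol; normalising gives Cr 1.000, Li 1.000, O 2.000
Ratio ≈ 1:1:2, so the empirical formula is CrLiO2

CrLiO2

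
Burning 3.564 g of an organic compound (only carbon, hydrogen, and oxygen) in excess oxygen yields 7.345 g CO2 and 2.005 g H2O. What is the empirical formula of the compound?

mol C = 7.345 / 44.01 = 0.1669; mass C = 0.1669 × 12.01 = 2.004 g
mol H = 2 × (2.005 / 18.02) = 0.2225; mass H = 0.2225 × 1.008 = 0.2243 g
mass O = 3.564 − (2.229) = 1.335 g → mol O = 0.08346
Ratios (÷ 0.08346): C 2.000, H 2.666, O 1.000
Scaling by 3: C 6.00, H 8.00, O 3.00 → C6H8O3

C6H8O3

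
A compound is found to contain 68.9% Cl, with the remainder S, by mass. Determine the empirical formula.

Assume 100 g: 68.9 g Cl, 31.1 g S.
Moles — Cl: 68.9 / 35.45 = 1.944 mol; S: 31.1 / 32.07 = 0.9698 mol
Ratios (÷ 0.9698): Cl 2.004, S 1.000
≈ 2:1 → Cl2S

Cl2S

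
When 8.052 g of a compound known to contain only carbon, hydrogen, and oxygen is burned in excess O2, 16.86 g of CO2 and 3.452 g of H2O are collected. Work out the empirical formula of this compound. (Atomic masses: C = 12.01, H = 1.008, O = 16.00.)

C2H2O

mol C = 16.86 / 44.01 = 0.3831; mass C = 0.3831 × 12.01 = 4.601 g
mol H = 2 × (3.452 / 18.02) = 0.3831; mass H = 0.3831 × 1.008 = 0.3862 g
mass O = 8.052 − (4.987) = 3.065 g → mol O = 0.1916
Ratios (÷ 0.1916): C 2.000, H 2.000, O 1.000
→ C2H2O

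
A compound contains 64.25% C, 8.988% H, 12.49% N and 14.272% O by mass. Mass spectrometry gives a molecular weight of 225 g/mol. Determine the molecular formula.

Assume 100 g: 64.25 g C, 8.988 g H, 12.49 g N, 14.272 g O.
C: 64.25 g ÷ 12.01 g/mol = 5.35 mol
H: 8.988 g ÷ 1.008 g/mol = 8.917 mol
N: 12.49 g ÷ 14.01 g/mol = 0.8915 mol
O: 14.272 g ÷ 16.00 g/mol = 0.892 mol
Divide by the smallest (0.8915 mol N): C 6.001, H 10.002, N 1.000, O 1.001
→ C6H10NO
Empirical-formula mass = 112.15 g/mol
n = 225 / 112.15 = 2.01 ≈ 2
Molecular formula = (C6H10NO)×2 = C12H20N2O2

C12H20N2O2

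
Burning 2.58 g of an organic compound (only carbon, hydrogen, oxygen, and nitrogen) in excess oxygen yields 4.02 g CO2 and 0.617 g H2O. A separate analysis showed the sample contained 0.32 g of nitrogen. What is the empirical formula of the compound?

mol C = 4.02 / 44.01 = 0.09134; mass C = 0.09134 × 12.01 = 1.097 g
mol H = 2 × (0.617 / 18.02) = 0.06848; mass H = 0.06848 × 1.008 = 0.06903 g
mol N = 0.32 / 14.01 = 0.02284
mass O = 2.58 − (1.486) = 1.094 g → mol O = 0.06837
Smallest is N at 0.02284 mol; normalising gives C 3.999, H 2.998, N 1.000, O 2.993
≈ 4:3:1:3 → C4H3NO3

C4H3NO3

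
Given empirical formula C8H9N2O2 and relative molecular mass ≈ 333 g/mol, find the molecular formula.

Empirical-formula mass = 165.17 g/mol
n = 333 / 165.17 = 2.02 ≈ 2
Molecular formula = (C8H9N2O2)2 = C16H18N4O4

C16H18N4O4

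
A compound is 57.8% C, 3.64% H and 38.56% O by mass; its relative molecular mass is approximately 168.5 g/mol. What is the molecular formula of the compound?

Assume 100 g: 57.8 g C, 3.64 g H, 38.56 g O.
n(C) = 57.8/12.01 = 4.813, n(H) = 3.64/1.008 = 3.611, n(O) = 38.56/16.00 = 2.41
Ratios (÷ 2.41): C 1.997, H 1.498, O 1.000
Scaling by 2: C 3.99, H 3.00, O 2.00 → C4H3O2
Empirical-formula mass = 83.06 g/mol
n = 168.5 / 83.06 = 2.03 ≈ 2
Molecular formula = (C4H3O2)×2 = C8H6O4

C8H6O4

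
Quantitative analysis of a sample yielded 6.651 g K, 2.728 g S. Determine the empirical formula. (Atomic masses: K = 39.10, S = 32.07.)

K2S

n(K) = 6.651/39.10 = 0.1701, n(S) = 2.728/32.07 = 0.08506
Smallest is S at 0.08506 mol; normalising gives K 2.000, S 1.000
→ K2S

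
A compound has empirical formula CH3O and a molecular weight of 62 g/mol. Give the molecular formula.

C2H6O2

Empirical-formula mass = 31.03 g/mol
n = 62 / 31.03 = 2.00 ≈ 2
Molecular formula = (CH3O)2 = C2H6O2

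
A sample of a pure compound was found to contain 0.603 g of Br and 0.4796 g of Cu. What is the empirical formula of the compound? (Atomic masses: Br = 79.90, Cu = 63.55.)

BrCu

Moles — Br: 0.603 / 79.90 = 0.007547 mol; Cu: 0.4796 / 63.55 = 0.007547 mol
Divide by the smallest (0.007547 mol Cu): Br 1.000, Cu 1.000
Ratio ≈ 1:1, so the empirical formula is BrCu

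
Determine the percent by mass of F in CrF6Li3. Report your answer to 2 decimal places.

61.02%

Molar mass = 1(52.00) + 6(19.00) + 3(6.94) = 186.820 g/mol
Mass of F per mole = 6 × 19.00 = 114.000 g
% F = 114.000 / 186.820 × 100 = 61.02%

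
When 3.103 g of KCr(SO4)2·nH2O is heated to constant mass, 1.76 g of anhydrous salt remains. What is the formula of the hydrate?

Mass of water lost = 3.103 − 1.76 = 1.343 g → 1.343 / 18.02 = 0.07453 mol H2O
Molar mass of KCr(SO4)2 = 283.24 g/mol → mol KCr(SO4)2 = 1.76 / 283.24 = 0.006214
n = 0.07453 / 0.006214 = 11.99 ≈ 12 → KCr(SO4)2·12H2O

KCr(SO4)2·12H2O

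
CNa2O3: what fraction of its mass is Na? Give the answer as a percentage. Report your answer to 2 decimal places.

43.38%

Molar mass = 1(12.01) + 2(22.99) + 3(16.00) = 105.990 g/mol
Mass of Na per mole = 2 × 22.99 = 45.980 g
% Na = 45.980 / 105.990 × 100 = 43.38%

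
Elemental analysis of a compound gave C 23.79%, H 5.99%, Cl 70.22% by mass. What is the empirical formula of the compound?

Assume 100 g: 23.79 g C, 5.99 g H, 70.22 g Cl.
C: 23.79 g ÷ 12.01 g/mol = 1.981 mol
H: 5.99 g ÷ 1.008 g/mol = 5.942 mol
Cl: 70.22 g ÷ 35.45 g/mol = 1.981 mol
Smallest is Cl at 1.981 mol; normalising gives C 1.000, H 3.000, Cl 1.000
Ratio ≈ 1:3:1, so the empirical formula is CH3Cl

CH3Cl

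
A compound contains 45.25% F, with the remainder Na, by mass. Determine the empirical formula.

Assume 100 g: 45.25 g F, 54.75 g Na.
Moles — F: 45.25 / 19.00 = 2.382 mol; Na: 54.75 / 22.99 = 2.381 mol
Smallest is Na at 2.381 mol; normalising gives F 1.000, Na 1.000
Ratio ≈ 1:1, so the empirical formula is FNa

FNa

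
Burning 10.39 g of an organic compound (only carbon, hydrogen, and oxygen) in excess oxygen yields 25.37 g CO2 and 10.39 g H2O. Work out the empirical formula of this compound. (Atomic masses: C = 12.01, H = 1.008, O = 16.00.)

C4H8O

mol C = 25.37 / 44.01 = 0.5765; mass C = 0.5765 × 12.01 = 6.923 g
mol H = 2 × (10.39 / 18.02) = 1.153; mass H = 1.153 × 1.008 = 1.162 g
mass O = 10.39 − (8.086) = 2.304 g → mol O = 0.1440
Divide by the smallest (0.144 mol O): C 4.003, H 8.007, O 1.000
→ C4H8O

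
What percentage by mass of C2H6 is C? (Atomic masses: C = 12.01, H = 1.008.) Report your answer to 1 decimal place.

79.9%

Molar mass = 2(12.01) + 6(1.008) = 30.068 g/mol
Mass of C per mole = 2 × 12.01 = 24.020 g
% C = 24.020 / 30.068 × 100 = 79.9%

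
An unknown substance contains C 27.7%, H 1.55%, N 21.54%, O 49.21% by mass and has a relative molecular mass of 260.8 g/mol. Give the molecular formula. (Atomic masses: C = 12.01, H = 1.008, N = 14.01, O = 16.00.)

C6H4N4O8

Assume 100 g: 27.7 g C, 1.55 g H, 21.54 g N, 49.21 g O.
Moles — C: 27.7 / 12.01 = 2.306 mol; H: 1.55 / 1.008 = 1.538 mol; N: 21.54 / 14.01 = 1.537 mol; O: 49.21 / 16.00 = 3.076 mol
Smallest is N at 1.537 mol; normalising gives C 1.500, H 1.000, N 1.000, O 2.000
Scaling by 2: C 3.00, H 2.00, N 2.00, O 4.00 → C3H2N2O4
Empirical-formula mass = 130.07 g/mol
n = 260.8 / 130.07 = 2.01 ≈ 2
Molecular formula = (C3H2N2O4)×2 = C6H4N4O8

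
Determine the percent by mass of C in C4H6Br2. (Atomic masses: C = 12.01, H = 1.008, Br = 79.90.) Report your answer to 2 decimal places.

Molar mass = 4(12.01) + 6(1.008) + 2(79.90) = 213.888 g/mol
Mass of C per mole = 4 × 12.01 = 48.040 g
% C = 48.040 / 213.888 × 100 = 22.46%

22.46%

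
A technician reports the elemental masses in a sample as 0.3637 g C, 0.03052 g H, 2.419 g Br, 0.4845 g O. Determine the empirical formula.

n(C) = 0.3637/12.01 = 0.03028, n(H) = 0.03052/1.008 = 0.03028, n(Br) = 2.419/79.90 = 0.03028, n(O) = 0.4845/16.00 = 0.03028
Divide by the smallest (0.03028 mol Br): C 1.000, H 1.000, Br 1.000, O 1.000
→ CHBrO

CHBrO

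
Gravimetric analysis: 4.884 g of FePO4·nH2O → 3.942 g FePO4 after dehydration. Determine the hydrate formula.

FePO4·2H2O

Mass of water lost = 4.884 − 3.942 = 0.942 g → 0.942 / 18.02 = 0.05228 mol H2O
Molar mass of FePO4 = 150.82 g/mol → mol FePO4 = 3.942 / 150.82 = 0.02614
n = 0.05228 / 0.02614 = 2.00 ≈ 2 → FePO4·2H2O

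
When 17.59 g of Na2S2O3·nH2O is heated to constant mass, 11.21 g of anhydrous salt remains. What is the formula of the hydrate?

Na2S2O3·5H2O

Mass of water lost = 17.59 − 11.21 = 6.38 g → 6.38 / 18.02 = 0.3541 mol H2O
Molar mass of Na2S2O3 = 158.12 g/mol → mol Na2S2O3 = 11.21 / 158.12 = 0.0709
n = 0.3541 / 0.0709 = 4.99 ≈ 5 → Na2S2O3·5H2O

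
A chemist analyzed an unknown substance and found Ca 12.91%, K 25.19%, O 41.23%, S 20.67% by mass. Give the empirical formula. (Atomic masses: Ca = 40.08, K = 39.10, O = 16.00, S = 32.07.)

Assume 100 g: 12.91 g Ca, 25.19 g K, 41.23 g O, 20.67 g S.
Moles — Ca: 12.91 / 40.08 = 0.3221 mol; K: 25.19 / 39.10 = 0.6442 mol; O: 41.23 / 16.00 = 2.577 mol; S: 20.67 / 32.07 = 0.6445 mol
Smallest is Ca at 0.3221 mol; normalising gives Ca 1.000, K 2.000, O 8.000, S 2.001
→ CaK2O8S2

CaK2O8S2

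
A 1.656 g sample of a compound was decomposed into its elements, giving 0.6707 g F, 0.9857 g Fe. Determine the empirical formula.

F2Fe

Moles — F: 0.6707 / 19.00 = 0.0353 mol; Fe: 0.9857 / 55.85 = 0.01765 mol
Smallest is Fe at 0.01765 mol; normalising gives F 2.000, Fe 1.000
Ratio ≈ 2:1, so the empirical formula is F2Fe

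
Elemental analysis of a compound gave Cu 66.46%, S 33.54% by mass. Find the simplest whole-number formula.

Assume 100 g: 66.46 g Cu, 33.54 g S.
n(Cu) = 66.46/63.55 = 1.046, n(S) = 33.54/32.07 = 1.046
Divide by the smallest (1.046 mol Cu): Cu 1.000, S 1.000
→ CuS

CuS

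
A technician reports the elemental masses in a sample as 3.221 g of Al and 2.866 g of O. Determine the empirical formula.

Al2O3

n(Al) = 3.221/26.98 = 0.1194, n(O) = 2.866/16.00 = 0.1791
Divide by the smallest (0.1194 mol Al): Al 1.000, O 1.500
Multiply by 2: Al 2.00, O 3.00 → Al2O3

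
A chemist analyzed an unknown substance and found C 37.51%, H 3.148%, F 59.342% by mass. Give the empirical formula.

CHF

Assume 100 g: 37.51 g C, 3.148 g H, 59.342 g F.
Moles — C: 37.51 / 12.01 = 3.123 mol; H: 3.148 / 1.008 = 3.123 mol; F: 59.342 / 19.00 = 3.123 mol
Smallest is H at 3.123 mol; normalising gives C 1.000, H 1.000, F 1.000
Ratio ≈ 1:1:1, so the empirical formula is CHF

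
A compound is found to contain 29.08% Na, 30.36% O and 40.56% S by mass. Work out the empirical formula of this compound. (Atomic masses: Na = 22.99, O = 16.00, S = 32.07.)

Na2O3S2

Assume 100 g: 29.08 g Na, 30.36 g O, 40.56 g S.
Na: 29.08 g ÷ 22.99 g/mol = 1.265 mol
O: 30.36 g ÷ 16.00 g/mol = 1.897 mol
S: 40.56 g ÷ 32.07 g/mol = 1.265 mol
Smallest is S at 1.265 mol; normalising gives Na 1.000, O 1.500, S 1.000
Scaling by 2: Na 2.00, O 3.00, S 2.00 → Na2O3S2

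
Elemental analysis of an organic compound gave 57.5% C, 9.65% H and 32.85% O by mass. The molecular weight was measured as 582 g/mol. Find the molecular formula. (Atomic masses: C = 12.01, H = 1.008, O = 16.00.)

Assume 100 g: 57.5 g C, 9.65 g H, 32.85 g O.
Moles — C: 57.5 / 12.01 = 4.788 mol; H: 9.65 / 1.008 = 9.573 mol; O: 32.85 / 16.00 = 2.053 mol
Ratios (÷ 2.053): C 2.332, H 4.663, O 1.000
×3: C 7.00, H 13.99, O 3.00 → C7H14O3
Empirical-formula mass = 146.18 g/mol
n = 582 / 146.18 = 3.98 ≈ 4
Molecular formula = (C7H14O3)×4 = C28H56O12

C28H56O12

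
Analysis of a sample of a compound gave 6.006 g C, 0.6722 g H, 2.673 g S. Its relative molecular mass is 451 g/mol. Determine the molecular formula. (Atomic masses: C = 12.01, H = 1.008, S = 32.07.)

C24H32S4

C: 6.006 g ÷ 12.01 g/mol = 0.5001 mol
H: 0.6722 g ÷ 1.008 g/mol = 0.6669 mol
S: 2.673 g ÷ 32.07 g/mol = 0.08335 mol
Divide by the smallest (0.08335 mol S): C 6.000, H 8.001, S 1.000
≈ 6:8:1 → C6H8S
Empirical-formula mass = 112.19 g/mol
n = 451 / 112.19 = 4.02 ≈ 4
Molecular formula = (C6H8S)×4 = C24H32S4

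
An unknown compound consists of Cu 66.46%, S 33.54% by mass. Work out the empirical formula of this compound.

Assume 100 g: 66.46 g Cu, 33.54 g S.
n(Cu) = 66.46/63.55 = 1.046, n(S) = 33.54/32.07 = 1.046
Divide by the smallest (1.046 mol Cu): Cu 1.000, S 1.000
≈ 1:1 → CuS

CuS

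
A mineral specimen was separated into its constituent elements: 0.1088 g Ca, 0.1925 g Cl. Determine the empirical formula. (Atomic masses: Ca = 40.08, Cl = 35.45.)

Ca: 0.1088 g ÷ 40.08 g/mol = 0.002715 mol
Cl: 0.1925 g ÷ 35.45 g/mol = 0.00543 mol
Ratios (÷ 0.002715): Ca 1.000, Cl 2.000
≈ 1:2 → CaCl2

CaCl2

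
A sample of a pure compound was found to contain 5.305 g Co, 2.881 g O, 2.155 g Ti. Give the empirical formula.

Co: 5.305 g ÷ 58.93 g/mol = 0.09002 mol
O: 2.881 g ÷ 16.00 g/mol = 0.1801 mol
Ti: 2.155 g ÷ 47.87 g/mol = 0.04502 mol
Smallest is Ti at 0.04502 mol; normalising gives Co 2.000, O 4.000, Ti 1.000
→ Co2O4Ti

Co2O4Ti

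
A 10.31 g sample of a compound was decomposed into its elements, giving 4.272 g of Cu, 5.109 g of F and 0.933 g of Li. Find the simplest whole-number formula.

CuF4Li2

n(Cu) = 4.272/63.55 = 0.06722, n(F) = 5.109/19.00 = 0.2689, n(Li) = 0.933/6.94 = 0.1344
Ratios (÷ 0.06722): Cu 1.000, F 4.000, Li 2.000
≈ 1:4:2 → CuF4Li2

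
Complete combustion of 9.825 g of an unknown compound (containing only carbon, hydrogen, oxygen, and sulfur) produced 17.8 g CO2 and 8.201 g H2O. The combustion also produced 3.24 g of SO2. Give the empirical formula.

C8H18O3S

mol C = 17.8 / 44.01 = 0.4045; mass C = 0.4045 × 12.01 = 4.857 g
mol H = 2 × (8.201 / 18.02) = 0.9102; mass H = 0.9102 × 1.008 = 0.9175 g
mol S = 3.24 / 64.07 = 0.05057; mass S = 1.622 g
mass O = 9.825 − (7.397) = 2.428 g → mol O = 0.1518
Ratios (÷ 0.05057): C 7.998, H 17.999, O 3.001, S 1.000
≈ 8:18:3:1 → C8H18O3S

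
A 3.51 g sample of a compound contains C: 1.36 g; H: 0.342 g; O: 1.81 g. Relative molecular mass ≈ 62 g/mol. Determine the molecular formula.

C2H6O2

Moles — C: 1.36 / 12.01 = 0.1132 mol; H: 0.342 / 1.008 = 0.3393 mol; O: 1.81 / 16.00 = 0.1131 mol
Ratios (÷ 0.1131): C 1.001, H 2.999, O 1.000
→ CH3O
Empirical-formula mass = 31.03 g/mol
n = 62 / 31.03 = 2.00 ≈ 2
Molecular formula = (CH3O)×2 = C2H6O2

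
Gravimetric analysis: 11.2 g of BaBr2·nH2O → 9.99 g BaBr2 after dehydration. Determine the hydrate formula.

BaBr2·2H2O

Mass of water lost = 11.2 − 9.99 = 1.21 g → 1.21 / 18.02 = 0.06715 mol H2O
Molar mass of BaBr2 = 297.13 g/mol → mol BaBr2 = 9.99 / 297.13 = 0.03362
n = 0.06715 / 0.03362 = 2.00 ≈ 2 → BaBr2·2H2O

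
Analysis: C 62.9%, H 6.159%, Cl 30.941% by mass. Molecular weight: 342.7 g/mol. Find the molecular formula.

Assume 100 g: 62.9 g C, 6.159 g H, 30.941 g Cl.
n(C) = 62.9/12.01 = 5.237, n(H) = 6.159/1.008 = 6.11, n(Cl) = 30.941/35.45 = 0.8728
Ratios (÷ 0.8728): C 6.001, H 7.001, Cl 1.000
→ C6H7Cl
Empirical-formula mass = 114.57 g/mol
n = 342.7 / 114.57 = 2.99 ≈ 3
Molecular formula = (C6H7Cl)×3 = C18H21Cl3

C18H21Cl3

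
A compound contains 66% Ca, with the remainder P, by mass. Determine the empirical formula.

Ca3P2

Assume 100 g: 66 g Ca, 34 g P.
n(Ca) = 66/40.08 = 1.647, n(P) = 34/30.97 = 1.098
Divide by the smallest (1.098 mol P): Ca 1.500, P 1.000
Scaling by 2: Ca 3.00, P 2.00 → Ca3P2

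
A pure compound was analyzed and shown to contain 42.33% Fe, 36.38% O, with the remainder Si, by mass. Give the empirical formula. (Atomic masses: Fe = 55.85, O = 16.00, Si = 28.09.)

Assume 100 g: 42.33 g Fe, 36.38 g O, 21.29 g Si.
n(Fe) = 42.33/55.85 = 0.7579, n(O) = 36.38/16.00 = 2.274, n(Si) = 21.29/28.09 = 0.7579
Divide by the smallest (0.7579 mol Si): Fe 1.000, O 3.000, Si 1.000
≈ 1:3:1 → FeO3Si

FeO3Si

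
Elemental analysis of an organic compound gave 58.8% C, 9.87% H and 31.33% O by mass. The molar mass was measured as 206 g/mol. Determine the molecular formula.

Assume 100 g: 58.8 g C, 9.87 g H, 31.33 g O.
Moles — C: 58.8 / 12.01 = 4.896 mol; H: 9.87 / 1.008 = 9.792 mol; O: 31.33 / 16.00 = 1.958 mol
Smallest is O at 1.958 mol; normalising gives C 2.500, H 5.001, O 1.000
×2: C 5.00, H 10.00, O 2.00 → C5H10O2
Empirical-formula mass = 102.13 g/mol
n = 206 / 102.13 = 2.02 ≈ 2
Molecular formula = (C5H10O2)×2 = C10H20O4

C10H20O4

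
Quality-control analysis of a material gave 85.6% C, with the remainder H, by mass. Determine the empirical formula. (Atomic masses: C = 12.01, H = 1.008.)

Assume 100 g: 85.6 g C, 14.4 g H.
C: 85.6 g ÷ 12.01 g/mol = 7.127 mol
H: 14.4 g ÷ 1.008 g/mol = 14.29 mol
Divide by the smallest (7.127 mol C): C 1.000, H 2.004
≈ 1:2 → CH2

CH2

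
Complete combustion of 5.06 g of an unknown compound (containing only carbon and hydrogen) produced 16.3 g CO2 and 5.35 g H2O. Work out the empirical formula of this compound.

mol C = 16.3 / 44.01 = 0.3704; mass C = 0.3704 × 12.01 = 4.448 g
mol H = 2 × (5.35 / 18.02) = 0.5938; mass H = 0.5938 × 1.008 = 0.5985 g
Ratios (÷ 0.3704): C 1.000, H 1.603
Multiply by 5: C 5.00, H 8.02 → C5H8

C5H8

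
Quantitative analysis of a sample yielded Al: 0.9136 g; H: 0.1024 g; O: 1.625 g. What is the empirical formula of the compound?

Al: 0.9136 g ÷ 26.98 g/mol = 0.03386 mol
H: 0.1024 g ÷ 1.008 g/mol = 0.1016 mol
O: 1.625 g ÷ 16.00 g/mol = 0.1016 mol
Ratios (÷ 0.03386): Al 1.000, H 3.000, O 2.999
→ AlH3O3

AlH3O3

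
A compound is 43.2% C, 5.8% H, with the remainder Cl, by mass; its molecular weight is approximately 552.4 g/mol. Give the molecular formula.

C20H32Cl8

Assume 100 g: 43.2 g C, 5.8 g H, 51 g Cl.
n(C) = 43.2/12.01 = 3.597, n(H) = 5.8/1.008 = 5.754, n(Cl) = 51/35.45 = 1.439
Divide by the smallest (1.439 mol Cl): C 2.500, H 4.000, Cl 1.000
×2: C 5.00, H 8.00, Cl 2.00 → C5H8Cl2
Empirical-formula mass = 139.01 g/mol
n = 552.4 / 139.01 = 3.97 ≈ 4
Molecular formula = (C5H8Cl2)×4 = C20H32Cl8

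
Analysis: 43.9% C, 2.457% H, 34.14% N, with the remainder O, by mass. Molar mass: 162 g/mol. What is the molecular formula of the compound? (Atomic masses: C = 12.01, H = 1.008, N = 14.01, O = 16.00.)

C6H4N4O2

Assume 100 g: 43.9 g C, 2.457 g H, 34.14 g N, 19.503 g O.
C: 43.9 g ÷ 12.01 g/mol = 3.655 mol
H: 2.457 g ÷ 1.008 g/mol = 2.438 mol
N: 34.14 g ÷ 14.01 g/mol = 2.437 mol
O: 19.503 g ÷ 16.00 g/mol = 1.219 mol
Divide by the smallest (1.219 mol O): C 2.999, H 2.000, N 1.999, O 1.000
→ C3H2N2O
Empirical-formula mass = 82.07 g/mol
n = 162 / 82.07 = 1.97 ≈ 2
Molecular formula = (C3H2N2O)×2 = C6H4N4O2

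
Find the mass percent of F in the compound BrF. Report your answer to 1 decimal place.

Molar mass = 1(79.90) + 1(19.00) = 98.900 g/mol
Mass of F per mole = 1 × 19.00 = 19.000 g
% F = 19.000 / 98.900 × 100 = 19.2%

19.2%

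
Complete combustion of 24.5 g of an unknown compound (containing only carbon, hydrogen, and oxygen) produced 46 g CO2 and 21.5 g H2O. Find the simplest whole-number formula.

mol C = 46 / 44.01 = 1.045; mass C = 1.045 × 12.01 = 12.55 g
mol H = 2 × (21.5 / 18.02) = 2.386; mass H = 2.386 × 1.008 = 2.405 g
mass O = 24.5 − (14.96) = 9.542 g → mol O = 0.5964
Divide by the smallest (0.5964 mol O): C 1.753, H 4.001, O 1.000
Multiply by 4: C 7.01, H 16.01, O 4.00 → C7H16O4

C7H16O4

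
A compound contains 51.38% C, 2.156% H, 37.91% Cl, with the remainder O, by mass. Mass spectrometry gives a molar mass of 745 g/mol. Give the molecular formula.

Assume 100 g: 51.38 g C, 2.156 g H, 37.91 g Cl, 8.554 g O.
Moles — C: 51.38 / 12.01 = 4.278 mol; H: 2.156 / 1.008 = 2.139 mol; Cl: 37.91 / 35.45 = 1.069 mol; O: 8.554 / 16.00 = 0.5346 mol
Ratios (÷ 0.5346): C 8.002, H 4.001, Cl 2.000, O 1.000
Ratio ≈ 8:4:2:1, so the empirical formula is C8H4Cl2O
Empirical-formula mass = 187.01 g/mol
n = 745 / 187.01 = 3.98 ≈ 4
Molecular formula = (C8H4Cl2O)×4 = C32H16Cl8O4

C32H16Cl8O4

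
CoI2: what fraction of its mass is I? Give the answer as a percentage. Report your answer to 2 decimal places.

Molar mass = 1(58.93) + 2(126.90) = 312.730 g/mol
Mass of I per mole = 2 × 126.90 = 253.800 g
% I = 253.800 / 312.730 × 100 = 81.16%

81.16%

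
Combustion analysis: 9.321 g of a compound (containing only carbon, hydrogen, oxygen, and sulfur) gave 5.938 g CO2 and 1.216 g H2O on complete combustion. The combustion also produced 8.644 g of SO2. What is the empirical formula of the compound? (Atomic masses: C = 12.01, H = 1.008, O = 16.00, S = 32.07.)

C2H2O3S2

mol C = 5.938 / 44.01 = 0.1349; mass C = 0.1349 × 12.01 = 1.620 g
mol H = 2 × (1.216 / 18.02) = 0.1350; mass H = 0.1350 × 1.008 = 0.1360 g
mol S = 8.644 / 64.07 = 0.1349; mass S = 4.327 g
mass O = 9.321 − (6.083) = 3.238 g → mol O = 0.2024
Divide by the smallest (0.1349 mol S): C 1.000, H 1.000, O 1.500, S 1.000
Multiply by 2: C 2.00, H 2.00, O 3.00, S 2.00 → C2H2O3S2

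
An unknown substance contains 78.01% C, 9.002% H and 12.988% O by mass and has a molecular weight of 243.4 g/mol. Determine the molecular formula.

Assume 100 g: 78.01 g C, 9.002 g H, 12.988 g O.
n(C) = 78.01/12.01 = 6.495, n(H) = 9.002/1.008 = 8.931, n(O) = 12.988/16.00 = 0.8117
Ratios (÷ 0.8117): C 8.002, H 11.002, O 1.000
≈ 8:11:1 → C8H11O
Empirical-formula mass = 123.17 g/mol
n = 243.4 / 123.17 = 1.98 ≈ 2
Molecular formula = (C8H11O)×2 = C16H22O2

C16H22O2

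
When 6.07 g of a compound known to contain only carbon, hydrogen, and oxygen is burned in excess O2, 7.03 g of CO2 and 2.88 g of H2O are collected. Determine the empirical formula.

mol C = 7.03 / 44.01 = 0.1597; mass C = 0.1597 × 12.01 = 1.918 g
mol H = 2 × (2.88 / 18.02) = 0.3196; mass H = 0.3196 × 1.008 = 0.3222 g
mass O = 6.07 − (2.241) = 3.829 g → mol O = 0.2393
Smallest is C at 0.1597 mol; normalising gives C 1.000, H 2.001, O 1.498
Scaling by 2: C 2.00, H 4.00, O 3.00 → C2H4O3

C2H4O3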